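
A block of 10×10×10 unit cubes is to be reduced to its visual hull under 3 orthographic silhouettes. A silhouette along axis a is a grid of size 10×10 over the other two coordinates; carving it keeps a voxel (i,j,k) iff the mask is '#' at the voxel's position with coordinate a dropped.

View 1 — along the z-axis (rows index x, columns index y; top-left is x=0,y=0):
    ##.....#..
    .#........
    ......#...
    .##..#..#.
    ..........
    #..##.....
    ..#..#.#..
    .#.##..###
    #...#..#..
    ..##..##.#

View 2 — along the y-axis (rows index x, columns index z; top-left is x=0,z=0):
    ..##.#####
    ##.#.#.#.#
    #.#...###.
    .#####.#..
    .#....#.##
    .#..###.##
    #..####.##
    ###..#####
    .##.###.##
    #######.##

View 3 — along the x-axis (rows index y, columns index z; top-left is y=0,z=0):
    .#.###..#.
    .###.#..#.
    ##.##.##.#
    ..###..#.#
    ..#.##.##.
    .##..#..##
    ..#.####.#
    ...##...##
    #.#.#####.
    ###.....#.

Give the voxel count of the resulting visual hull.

109 voxels

before carving: 1000 voxels (10×10×10)
after view 1 [z-axis, 29 of 100 cells solid] → remaining = 290
after view 2 [y-axis, 65 of 100 cells solid] → remaining = 209
after view 3 [x-axis, 53 of 100 cells solid] → remaining = 109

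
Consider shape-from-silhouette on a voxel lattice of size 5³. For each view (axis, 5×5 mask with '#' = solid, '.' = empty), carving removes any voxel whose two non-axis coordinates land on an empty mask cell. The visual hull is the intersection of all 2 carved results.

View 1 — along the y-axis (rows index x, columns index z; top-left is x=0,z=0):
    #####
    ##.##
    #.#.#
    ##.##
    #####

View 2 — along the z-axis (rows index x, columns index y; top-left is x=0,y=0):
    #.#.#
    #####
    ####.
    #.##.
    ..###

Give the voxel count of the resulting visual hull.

remaining voxels: 74

full grid |V| = 125
after view 1 [y-axis, 21 of 25 cells solid] → remaining = 105
after view 2 [z-axis, 18 of 25 cells solid] → remaining = 74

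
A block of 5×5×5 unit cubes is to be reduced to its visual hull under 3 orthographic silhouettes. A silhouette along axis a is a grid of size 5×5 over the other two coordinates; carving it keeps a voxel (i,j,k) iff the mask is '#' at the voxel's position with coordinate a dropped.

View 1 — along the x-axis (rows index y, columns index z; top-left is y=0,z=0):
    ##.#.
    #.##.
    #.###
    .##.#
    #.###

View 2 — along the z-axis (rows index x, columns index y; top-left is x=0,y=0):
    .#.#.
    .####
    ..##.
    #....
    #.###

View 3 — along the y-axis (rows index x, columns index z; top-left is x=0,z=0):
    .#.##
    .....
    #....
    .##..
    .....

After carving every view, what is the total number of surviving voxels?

initial block: 5^3 = 125
[1] x-view keeps 17 columns → grid now 85
[2] z-view keeps 13 columns → grid now 44
[3] y-view keeps 6 columns → grid now 5

|visual hull| = 5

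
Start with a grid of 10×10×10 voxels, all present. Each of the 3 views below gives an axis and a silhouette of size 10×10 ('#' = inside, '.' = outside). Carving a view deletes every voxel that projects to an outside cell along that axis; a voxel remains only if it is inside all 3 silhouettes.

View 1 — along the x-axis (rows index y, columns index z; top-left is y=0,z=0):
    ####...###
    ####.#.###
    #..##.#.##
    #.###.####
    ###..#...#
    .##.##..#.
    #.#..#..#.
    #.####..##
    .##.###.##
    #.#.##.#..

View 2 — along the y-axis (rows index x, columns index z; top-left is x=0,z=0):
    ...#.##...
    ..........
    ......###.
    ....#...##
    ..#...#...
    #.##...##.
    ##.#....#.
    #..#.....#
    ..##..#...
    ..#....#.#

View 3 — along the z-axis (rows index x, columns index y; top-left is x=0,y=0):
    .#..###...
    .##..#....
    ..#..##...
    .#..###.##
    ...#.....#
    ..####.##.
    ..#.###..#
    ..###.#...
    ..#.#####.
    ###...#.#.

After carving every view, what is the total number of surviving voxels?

start: 10×10×10 = 1000 voxels
after view 1 [x-axis, 62 of 100 cells solid] → remaining = 620
after view 2 [y-axis, 29 of 100 cells solid] → remaining = 180
after view 3 [z-axis, 44 of 100 cells solid] → remaining = 78

|visual hull| = 78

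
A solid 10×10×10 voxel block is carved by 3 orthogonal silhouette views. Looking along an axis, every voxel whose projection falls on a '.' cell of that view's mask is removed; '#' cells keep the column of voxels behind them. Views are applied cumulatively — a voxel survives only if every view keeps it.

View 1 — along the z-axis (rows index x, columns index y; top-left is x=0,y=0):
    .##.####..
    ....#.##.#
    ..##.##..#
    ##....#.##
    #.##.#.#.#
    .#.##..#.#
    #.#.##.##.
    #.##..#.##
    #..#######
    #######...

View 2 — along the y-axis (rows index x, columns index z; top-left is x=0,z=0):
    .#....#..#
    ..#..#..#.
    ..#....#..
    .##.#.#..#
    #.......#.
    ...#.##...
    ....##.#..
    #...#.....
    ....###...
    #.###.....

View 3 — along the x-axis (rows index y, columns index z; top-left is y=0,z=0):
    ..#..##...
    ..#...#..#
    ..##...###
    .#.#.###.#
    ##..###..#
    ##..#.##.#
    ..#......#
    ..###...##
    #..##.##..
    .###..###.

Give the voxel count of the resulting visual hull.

|visual hull| = 83

before carving: 1000 voxels (10×10×10)
  1. axis=2 (XY plane), |mask|=58  ⇒  voxels=580
  2. axis=1 (XZ plane), |mask|=30  ⇒  voxels=174
  3. axis=0 (YZ plane), |mask|=47  ⇒  voxels=83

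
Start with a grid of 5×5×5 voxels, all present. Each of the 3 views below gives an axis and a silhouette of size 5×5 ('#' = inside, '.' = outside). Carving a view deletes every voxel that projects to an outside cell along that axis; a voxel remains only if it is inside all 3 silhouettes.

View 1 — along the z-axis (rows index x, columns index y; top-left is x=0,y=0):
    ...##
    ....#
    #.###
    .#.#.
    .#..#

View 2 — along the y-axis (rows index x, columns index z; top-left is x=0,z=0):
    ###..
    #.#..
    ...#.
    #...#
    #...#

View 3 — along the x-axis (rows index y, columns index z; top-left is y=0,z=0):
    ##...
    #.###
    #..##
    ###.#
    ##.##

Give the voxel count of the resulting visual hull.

remaining voxels: 16

full grid |V| = 125
carve view 1 (along z, XY-mask fill 11/25): 55 voxels remain
carve view 2 (along y, XZ-mask fill 10/25): 20 voxels remain
carve view 3 (along x, YZ-mask fill 17/25): 16 voxels remain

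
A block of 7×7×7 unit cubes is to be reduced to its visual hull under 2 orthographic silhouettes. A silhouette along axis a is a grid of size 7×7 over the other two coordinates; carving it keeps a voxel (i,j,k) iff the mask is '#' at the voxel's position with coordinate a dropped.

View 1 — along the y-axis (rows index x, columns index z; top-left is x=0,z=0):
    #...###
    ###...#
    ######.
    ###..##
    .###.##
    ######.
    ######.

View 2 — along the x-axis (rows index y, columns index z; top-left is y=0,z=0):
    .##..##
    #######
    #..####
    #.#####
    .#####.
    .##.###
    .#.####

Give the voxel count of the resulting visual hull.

initial block: 7^3 = 343
  1. axis=1 (XZ plane), |mask|=36  ⇒  voxels=252
  2. axis=0 (YZ plane), |mask|=37  ⇒  voxels=188

188 voxels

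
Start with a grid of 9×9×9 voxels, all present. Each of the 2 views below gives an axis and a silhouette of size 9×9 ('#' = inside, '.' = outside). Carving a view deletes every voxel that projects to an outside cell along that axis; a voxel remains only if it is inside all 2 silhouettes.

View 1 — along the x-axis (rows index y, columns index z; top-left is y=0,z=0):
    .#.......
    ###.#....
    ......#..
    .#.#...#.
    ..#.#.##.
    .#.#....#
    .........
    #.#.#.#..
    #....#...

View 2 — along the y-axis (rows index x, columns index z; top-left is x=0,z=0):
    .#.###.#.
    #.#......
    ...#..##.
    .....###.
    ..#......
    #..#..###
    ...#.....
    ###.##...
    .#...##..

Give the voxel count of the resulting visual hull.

full grid |V| = 729
[1] x-view keeps 22 columns → grid now 198
[2] y-view keeps 28 columns → grid now 69

voxel count = 69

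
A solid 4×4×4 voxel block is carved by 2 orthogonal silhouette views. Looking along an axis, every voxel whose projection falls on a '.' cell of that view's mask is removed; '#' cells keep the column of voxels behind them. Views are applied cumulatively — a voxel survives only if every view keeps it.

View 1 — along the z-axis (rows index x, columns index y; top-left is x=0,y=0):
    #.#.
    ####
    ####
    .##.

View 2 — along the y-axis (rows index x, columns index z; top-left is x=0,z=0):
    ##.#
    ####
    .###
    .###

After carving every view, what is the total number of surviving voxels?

full grid |V| = 64
after view 1 [z-axis, 12 of 16 cells solid] → remaining = 48
after view 2 [y-axis, 13 of 16 cells solid] → remaining = 40

remaining voxels: 40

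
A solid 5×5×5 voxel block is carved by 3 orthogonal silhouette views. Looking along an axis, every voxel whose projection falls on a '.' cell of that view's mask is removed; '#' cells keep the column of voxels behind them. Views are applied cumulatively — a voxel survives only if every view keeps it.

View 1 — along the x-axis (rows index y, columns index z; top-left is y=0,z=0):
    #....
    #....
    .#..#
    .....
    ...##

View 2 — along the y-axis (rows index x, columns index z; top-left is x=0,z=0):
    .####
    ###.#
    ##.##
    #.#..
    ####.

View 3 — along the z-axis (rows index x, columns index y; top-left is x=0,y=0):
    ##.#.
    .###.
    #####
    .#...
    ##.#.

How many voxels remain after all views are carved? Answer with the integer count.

start: 5×5×5 = 125 voxels
  1. axis=0 (YZ plane), |mask|=6  ⇒  voxels=30
  2. axis=1 (XZ plane), |mask|=18  ⇒  voxels=21
  3. axis=2 (XY plane), |mask|=15  ⇒  voxels=12

voxel count = 12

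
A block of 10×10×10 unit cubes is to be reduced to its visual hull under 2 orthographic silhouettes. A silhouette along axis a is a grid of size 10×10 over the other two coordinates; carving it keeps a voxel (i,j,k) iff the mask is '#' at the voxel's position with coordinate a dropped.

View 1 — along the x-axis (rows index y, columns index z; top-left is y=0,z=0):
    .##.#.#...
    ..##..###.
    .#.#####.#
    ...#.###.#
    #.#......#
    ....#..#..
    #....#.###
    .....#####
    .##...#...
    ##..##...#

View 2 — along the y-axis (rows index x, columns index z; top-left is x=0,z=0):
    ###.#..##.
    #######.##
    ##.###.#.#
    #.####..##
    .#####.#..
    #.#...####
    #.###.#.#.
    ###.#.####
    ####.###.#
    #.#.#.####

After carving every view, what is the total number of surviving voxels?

remaining voxels: 303

full grid |V| = 1000
  1. axis=0 (YZ plane), |mask|=44  ⇒  voxels=440
  2. axis=1 (XZ plane), |mask|=70  ⇒  voxels=303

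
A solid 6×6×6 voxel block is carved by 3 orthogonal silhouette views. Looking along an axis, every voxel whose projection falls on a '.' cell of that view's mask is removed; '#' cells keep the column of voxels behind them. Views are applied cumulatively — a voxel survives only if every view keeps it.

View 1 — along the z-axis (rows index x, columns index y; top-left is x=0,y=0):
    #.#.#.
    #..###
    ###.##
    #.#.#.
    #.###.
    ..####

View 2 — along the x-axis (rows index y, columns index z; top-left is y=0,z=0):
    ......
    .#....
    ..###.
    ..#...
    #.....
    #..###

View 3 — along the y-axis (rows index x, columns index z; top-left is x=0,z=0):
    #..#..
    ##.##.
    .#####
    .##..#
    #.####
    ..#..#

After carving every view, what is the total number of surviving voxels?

initial block: 6^3 = 216
V1 z: intersect with XY mask (23 set) -- 138 left
V2 x: intersect with YZ mask (10 set) -- 37 left
V3 y: intersect with XZ mask (21 set) -- 22 left

|visual hull| = 22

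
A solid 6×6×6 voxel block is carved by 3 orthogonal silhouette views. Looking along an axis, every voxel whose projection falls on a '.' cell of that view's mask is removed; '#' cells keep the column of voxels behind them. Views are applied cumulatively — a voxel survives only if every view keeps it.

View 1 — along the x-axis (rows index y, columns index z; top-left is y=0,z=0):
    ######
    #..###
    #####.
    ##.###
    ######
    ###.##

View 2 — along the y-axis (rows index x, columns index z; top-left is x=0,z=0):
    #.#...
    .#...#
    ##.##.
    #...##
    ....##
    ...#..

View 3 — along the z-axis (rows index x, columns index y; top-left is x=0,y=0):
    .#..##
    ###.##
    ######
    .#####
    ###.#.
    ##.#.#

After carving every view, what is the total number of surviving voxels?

|visual hull| = 59

start: 6×6×6 = 216 voxels
carve view 1 (along x, YZ-mask fill 31/36): 186 voxels remain
carve view 2 (along y, XZ-mask fill 14/36): 75 voxels remain
carve view 3 (along z, XY-mask fill 27/36): 59 voxels remain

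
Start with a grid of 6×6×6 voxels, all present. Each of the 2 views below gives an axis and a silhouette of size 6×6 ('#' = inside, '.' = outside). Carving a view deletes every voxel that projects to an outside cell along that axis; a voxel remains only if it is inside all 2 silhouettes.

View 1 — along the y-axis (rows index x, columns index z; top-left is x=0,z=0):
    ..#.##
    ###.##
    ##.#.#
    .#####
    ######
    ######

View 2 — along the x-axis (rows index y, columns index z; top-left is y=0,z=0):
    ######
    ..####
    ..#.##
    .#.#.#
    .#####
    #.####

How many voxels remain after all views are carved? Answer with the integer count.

voxel count = 129

before carving: 216 voxels (6×6×6)
after view 1 [y-axis, 29 of 36 cells solid] → remaining = 174
after view 2 [x-axis, 26 of 36 cells solid] → remaining = 129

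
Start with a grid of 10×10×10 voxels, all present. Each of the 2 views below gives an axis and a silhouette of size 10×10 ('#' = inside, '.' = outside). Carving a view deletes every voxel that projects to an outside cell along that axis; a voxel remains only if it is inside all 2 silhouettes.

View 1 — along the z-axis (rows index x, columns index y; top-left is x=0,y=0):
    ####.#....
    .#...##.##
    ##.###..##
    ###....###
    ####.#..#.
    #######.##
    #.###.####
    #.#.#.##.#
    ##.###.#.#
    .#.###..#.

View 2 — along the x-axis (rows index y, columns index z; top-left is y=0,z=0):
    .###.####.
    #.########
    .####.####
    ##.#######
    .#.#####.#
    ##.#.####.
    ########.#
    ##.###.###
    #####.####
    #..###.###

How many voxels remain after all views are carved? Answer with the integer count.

before carving: 1000 voxels (10×10×10)
step 1: project along z, AND mask (64/100) → |grid| = 640
step 2: project along x, AND mask (80/100) → |grid| = 510

|visual hull| = 510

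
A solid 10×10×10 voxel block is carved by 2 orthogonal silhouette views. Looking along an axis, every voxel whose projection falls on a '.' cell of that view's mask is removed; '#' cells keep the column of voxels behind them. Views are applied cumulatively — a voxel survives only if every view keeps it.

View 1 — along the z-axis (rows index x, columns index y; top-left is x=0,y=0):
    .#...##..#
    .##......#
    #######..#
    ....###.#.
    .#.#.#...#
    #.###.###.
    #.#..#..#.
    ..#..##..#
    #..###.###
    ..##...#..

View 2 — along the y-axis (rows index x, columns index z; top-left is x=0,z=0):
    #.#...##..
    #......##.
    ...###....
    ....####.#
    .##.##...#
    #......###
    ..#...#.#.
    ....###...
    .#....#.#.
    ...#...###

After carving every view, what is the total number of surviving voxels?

start: 10×10×10 = 1000 voxels
[1] z-view keeps 48 columns → grid now 480
[2] y-view keeps 37 columns → grid now 174

voxel count = 174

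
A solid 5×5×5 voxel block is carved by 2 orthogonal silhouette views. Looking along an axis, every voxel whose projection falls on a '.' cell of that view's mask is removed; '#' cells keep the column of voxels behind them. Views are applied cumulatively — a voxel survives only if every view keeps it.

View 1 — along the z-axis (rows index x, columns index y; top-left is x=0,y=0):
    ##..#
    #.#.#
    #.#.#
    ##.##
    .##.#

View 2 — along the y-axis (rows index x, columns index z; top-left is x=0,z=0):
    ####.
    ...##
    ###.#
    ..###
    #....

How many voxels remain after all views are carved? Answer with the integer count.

45 voxels

full grid |V| = 125
[1] z-view keeps 16 columns → grid now 80
[2] y-view keeps 14 columns → grid now 45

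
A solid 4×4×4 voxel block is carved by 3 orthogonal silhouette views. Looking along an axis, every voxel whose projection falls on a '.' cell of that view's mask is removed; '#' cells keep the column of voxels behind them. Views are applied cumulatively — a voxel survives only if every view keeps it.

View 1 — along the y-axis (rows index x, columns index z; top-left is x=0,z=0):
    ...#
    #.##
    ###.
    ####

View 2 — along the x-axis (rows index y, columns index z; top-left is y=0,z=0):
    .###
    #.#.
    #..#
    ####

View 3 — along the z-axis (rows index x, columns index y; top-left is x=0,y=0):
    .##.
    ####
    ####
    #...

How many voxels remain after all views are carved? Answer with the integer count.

start: 4×4×4 = 64 voxels
[1] y-view keeps 11 columns → grid now 44
[2] x-view keeps 11 columns → grid now 31
[3] z-view keeps 11 columns → grid now 21

voxel count = 21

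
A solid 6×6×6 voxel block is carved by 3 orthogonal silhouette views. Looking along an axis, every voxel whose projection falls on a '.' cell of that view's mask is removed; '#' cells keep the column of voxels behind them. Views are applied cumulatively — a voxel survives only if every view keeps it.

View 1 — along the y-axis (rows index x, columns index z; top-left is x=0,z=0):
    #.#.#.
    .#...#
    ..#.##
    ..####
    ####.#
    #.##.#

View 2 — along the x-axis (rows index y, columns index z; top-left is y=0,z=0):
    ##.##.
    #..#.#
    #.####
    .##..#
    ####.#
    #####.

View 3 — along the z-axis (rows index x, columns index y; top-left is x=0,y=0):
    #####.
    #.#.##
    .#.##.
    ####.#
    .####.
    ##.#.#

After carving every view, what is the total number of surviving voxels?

|visual hull| = 57

before carving: 216 voxels (6×6×6)
step 1: project along y, AND mask (21/36) → |grid| = 126
step 2: project along x, AND mask (25/36) → |grid| = 87
step 3: project along z, AND mask (25/36) → |grid| = 57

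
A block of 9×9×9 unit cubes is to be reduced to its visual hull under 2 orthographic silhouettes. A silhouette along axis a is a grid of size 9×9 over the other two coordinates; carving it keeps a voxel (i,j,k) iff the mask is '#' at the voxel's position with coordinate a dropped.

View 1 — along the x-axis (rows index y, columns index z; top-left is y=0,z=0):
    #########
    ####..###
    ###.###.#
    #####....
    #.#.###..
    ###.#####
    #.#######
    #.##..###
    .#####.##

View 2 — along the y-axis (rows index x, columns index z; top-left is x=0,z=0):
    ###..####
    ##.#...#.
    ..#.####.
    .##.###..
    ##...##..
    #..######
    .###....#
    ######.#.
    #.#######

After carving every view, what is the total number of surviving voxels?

full grid |V| = 729
carve view 1 (along x, YZ-mask fill 62/81): 558 voxels remain
carve view 2 (along y, XZ-mask fill 51/81): 351 voxels remain

351 voxels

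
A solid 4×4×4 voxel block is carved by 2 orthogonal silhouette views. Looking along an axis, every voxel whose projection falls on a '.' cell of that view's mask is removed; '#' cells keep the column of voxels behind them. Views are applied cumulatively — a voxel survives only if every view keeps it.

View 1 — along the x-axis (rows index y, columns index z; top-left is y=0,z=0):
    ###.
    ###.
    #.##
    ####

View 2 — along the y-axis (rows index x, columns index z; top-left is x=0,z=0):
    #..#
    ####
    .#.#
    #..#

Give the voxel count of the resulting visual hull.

before carving: 64 voxels (4×4×4)
carve view 1 (along x, YZ-mask fill 13/16): 52 voxels remain
carve view 2 (along y, XZ-mask fill 10/16): 30 voxels remain

|visual hull| = 30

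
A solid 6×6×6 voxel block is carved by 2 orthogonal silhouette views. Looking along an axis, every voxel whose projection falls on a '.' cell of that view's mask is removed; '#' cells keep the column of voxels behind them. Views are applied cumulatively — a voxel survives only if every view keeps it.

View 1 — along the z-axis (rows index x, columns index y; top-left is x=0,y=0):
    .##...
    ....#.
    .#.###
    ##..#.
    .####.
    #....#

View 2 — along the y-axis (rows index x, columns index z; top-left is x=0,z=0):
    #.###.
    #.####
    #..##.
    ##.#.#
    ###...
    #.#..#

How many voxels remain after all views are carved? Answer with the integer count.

voxel count = 55

start: 6×6×6 = 216 voxels
step 1: project along z, AND mask (16/36) → |grid| = 96
step 2: project along y, AND mask (22/36) → |grid| = 55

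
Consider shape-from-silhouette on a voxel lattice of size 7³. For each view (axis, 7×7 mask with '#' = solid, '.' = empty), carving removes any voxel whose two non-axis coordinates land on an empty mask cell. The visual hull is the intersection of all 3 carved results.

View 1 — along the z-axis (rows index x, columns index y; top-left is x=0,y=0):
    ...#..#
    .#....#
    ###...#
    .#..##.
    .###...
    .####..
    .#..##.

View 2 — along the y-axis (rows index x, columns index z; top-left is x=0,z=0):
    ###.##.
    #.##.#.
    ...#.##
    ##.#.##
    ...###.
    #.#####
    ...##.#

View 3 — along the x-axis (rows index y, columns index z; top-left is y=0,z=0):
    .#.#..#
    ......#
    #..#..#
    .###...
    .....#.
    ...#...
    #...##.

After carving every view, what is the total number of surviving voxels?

initial block: 7^3 = 343
  1. axis=2 (XY plane), |mask|=21  ⇒  voxels=147
  2. axis=1 (XZ plane), |mask|=29  ⇒  voxels=87
  3. axis=0 (YZ plane), |mask|=15  ⇒  voxels=27

remaining voxels: 27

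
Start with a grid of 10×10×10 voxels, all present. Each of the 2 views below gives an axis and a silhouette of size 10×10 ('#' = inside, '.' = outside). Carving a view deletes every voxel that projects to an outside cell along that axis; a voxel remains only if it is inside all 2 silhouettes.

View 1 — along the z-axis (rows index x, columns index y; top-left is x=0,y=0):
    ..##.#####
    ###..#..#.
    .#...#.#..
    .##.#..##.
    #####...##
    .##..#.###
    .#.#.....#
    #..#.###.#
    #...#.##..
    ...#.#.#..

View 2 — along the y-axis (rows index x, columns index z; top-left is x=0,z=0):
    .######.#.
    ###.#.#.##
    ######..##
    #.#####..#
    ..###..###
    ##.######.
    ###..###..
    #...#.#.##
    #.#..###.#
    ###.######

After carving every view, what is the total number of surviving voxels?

332 voxels

initial block: 10^3 = 1000
after view 1 [z-axis, 49 of 100 cells solid] → remaining = 490
after view 2 [y-axis, 69 of 100 cells solid] → remaining = 332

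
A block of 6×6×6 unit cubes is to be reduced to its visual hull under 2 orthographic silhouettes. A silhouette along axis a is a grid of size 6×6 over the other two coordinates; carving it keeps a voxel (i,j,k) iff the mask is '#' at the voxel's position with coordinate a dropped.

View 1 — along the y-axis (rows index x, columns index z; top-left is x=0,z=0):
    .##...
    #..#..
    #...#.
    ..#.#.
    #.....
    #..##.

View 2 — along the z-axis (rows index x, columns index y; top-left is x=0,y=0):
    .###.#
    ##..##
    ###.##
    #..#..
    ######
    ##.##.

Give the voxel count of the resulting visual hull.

remaining voxels: 48

start: 6×6×6 = 216 voxels
after view 1 [y-axis, 12 of 36 cells solid] → remaining = 72
after view 2 [z-axis, 25 of 36 cells solid] → remaining = 48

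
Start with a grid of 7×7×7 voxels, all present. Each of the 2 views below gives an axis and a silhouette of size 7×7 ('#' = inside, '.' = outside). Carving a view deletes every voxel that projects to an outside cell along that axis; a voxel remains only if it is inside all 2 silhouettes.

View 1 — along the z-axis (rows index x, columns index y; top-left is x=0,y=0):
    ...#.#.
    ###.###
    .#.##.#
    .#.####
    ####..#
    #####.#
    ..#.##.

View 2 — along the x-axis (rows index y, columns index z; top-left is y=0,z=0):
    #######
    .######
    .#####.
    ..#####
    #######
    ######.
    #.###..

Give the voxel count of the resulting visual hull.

|visual hull| = 175

full grid |V| = 343
V1 z: intersect with XY mask (31 set) -- 217 left
V2 x: intersect with YZ mask (40 set) -- 175 left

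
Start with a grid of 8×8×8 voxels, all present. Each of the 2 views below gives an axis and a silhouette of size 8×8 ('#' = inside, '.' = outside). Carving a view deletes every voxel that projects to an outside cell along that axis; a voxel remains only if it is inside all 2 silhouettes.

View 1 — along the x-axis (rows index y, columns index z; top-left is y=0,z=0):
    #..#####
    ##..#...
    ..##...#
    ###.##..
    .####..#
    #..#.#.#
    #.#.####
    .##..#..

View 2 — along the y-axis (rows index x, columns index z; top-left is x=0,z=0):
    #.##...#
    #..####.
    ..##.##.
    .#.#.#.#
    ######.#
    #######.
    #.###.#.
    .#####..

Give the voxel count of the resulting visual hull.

voxel count = 181

start: 8×8×8 = 512 voxels
step 1: project along x, AND mask (35/64) → |grid| = 280
step 2: project along y, AND mask (41/64) → |grid| = 181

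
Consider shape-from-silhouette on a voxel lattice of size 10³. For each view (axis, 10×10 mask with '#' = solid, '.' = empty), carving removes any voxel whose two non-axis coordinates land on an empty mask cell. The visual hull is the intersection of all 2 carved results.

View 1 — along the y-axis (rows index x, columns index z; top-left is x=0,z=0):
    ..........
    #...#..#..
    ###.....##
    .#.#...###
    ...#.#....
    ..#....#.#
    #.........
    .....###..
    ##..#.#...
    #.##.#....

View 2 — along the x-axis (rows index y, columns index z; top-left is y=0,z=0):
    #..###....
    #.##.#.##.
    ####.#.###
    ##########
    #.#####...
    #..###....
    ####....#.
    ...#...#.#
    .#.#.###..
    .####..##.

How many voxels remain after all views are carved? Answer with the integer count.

|visual hull| = 178

initial block: 10^3 = 1000
after view 1 [y-axis, 30 of 100 cells solid] → remaining = 300
after view 2 [x-axis, 57 of 100 cells solid] → remaining = 178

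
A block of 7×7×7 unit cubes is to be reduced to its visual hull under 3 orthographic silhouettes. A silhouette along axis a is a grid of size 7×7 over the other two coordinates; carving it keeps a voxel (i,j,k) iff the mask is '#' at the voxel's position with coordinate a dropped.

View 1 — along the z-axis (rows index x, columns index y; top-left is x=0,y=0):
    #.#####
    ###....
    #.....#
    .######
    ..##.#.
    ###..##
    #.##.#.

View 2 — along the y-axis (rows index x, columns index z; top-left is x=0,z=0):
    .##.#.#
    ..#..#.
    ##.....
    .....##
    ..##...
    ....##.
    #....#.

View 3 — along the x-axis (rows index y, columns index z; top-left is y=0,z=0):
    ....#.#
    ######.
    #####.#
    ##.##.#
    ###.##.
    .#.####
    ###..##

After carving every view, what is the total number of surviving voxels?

45 voxels

before carving: 343 voxels (7×7×7)
step 1: project along z, AND mask (29/49) → |grid| = 203
step 2: project along y, AND mask (16/49) → |grid| = 70
step 3: project along x, AND mask (34/49) → |grid| = 45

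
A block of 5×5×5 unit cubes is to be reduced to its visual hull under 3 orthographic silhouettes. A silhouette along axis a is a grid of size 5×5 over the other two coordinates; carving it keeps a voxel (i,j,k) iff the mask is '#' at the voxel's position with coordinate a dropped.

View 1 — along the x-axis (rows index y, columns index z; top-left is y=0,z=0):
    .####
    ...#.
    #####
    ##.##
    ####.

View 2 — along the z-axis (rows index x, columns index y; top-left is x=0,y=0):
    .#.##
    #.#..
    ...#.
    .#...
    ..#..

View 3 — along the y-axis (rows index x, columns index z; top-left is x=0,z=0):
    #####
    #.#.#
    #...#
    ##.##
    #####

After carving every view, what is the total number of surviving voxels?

before carving: 125 voxels (5×5×5)
V1 x: intersect with YZ mask (18 set) -- 90 left
V2 z: intersect with XY mask (8 set) -- 28 left
V3 y: intersect with XZ mask (19 set) -- 22 left

remaining voxels: 22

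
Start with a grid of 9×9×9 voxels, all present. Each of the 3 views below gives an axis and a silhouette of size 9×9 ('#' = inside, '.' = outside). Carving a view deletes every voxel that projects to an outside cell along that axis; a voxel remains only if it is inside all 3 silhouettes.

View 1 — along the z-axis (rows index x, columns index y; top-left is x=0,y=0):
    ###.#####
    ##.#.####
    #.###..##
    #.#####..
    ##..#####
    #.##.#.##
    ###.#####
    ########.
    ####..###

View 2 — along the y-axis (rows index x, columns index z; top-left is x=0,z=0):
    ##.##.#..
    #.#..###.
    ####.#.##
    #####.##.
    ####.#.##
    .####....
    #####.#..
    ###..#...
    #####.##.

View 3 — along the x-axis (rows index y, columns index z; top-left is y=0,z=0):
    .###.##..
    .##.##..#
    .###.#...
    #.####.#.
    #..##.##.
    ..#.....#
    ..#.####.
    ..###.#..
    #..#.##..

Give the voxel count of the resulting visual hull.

full grid |V| = 729
step 1: project along z, AND mask (63/81) → |grid| = 567
step 2: project along y, AND mask (52/81) → |grid| = 361
step 3: project along x, AND mask (40/81) → |grid| = 184

184 voxels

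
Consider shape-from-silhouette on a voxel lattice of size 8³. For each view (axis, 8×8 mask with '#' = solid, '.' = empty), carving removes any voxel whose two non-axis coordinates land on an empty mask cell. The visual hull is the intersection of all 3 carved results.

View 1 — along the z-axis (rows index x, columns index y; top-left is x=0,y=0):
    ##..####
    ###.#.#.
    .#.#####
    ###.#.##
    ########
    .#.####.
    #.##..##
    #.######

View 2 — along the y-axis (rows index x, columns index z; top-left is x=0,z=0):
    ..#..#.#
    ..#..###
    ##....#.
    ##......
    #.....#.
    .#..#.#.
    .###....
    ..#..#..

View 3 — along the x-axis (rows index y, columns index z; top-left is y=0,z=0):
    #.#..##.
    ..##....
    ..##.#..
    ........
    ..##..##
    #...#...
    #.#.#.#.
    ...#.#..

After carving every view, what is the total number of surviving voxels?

voxel count = 46

before carving: 512 voxels (8×8×8)
carve view 1 (along z, XY-mask fill 48/64): 384 voxels remain
carve view 2 (along y, XZ-mask fill 22/64): 128 voxels remain
carve view 3 (along x, YZ-mask fill 21/64): 46 voxels remain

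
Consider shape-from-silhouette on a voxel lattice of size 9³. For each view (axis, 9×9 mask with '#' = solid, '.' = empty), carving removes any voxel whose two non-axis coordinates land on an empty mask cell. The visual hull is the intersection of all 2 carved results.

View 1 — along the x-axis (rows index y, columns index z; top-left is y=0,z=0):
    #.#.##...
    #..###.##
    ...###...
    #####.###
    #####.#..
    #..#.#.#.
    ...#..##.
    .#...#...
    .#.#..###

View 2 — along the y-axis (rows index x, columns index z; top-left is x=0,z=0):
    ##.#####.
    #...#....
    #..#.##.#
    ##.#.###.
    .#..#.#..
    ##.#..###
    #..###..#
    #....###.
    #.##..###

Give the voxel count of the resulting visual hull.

211 voxels

initial block: 9^3 = 729
[1] x-view keeps 41 columns → grid now 369
[2] y-view keeps 44 columns → grid now 211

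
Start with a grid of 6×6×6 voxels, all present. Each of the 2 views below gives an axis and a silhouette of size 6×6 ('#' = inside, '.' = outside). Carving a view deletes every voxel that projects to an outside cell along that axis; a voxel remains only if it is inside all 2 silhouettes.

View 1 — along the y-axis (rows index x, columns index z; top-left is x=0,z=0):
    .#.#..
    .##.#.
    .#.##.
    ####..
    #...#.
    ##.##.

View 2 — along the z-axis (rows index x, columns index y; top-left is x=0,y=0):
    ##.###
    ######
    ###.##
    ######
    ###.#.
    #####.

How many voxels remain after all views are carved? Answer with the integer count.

initial block: 6^3 = 216
V1 y: intersect with XZ mask (18 set) -- 108 left
V2 z: intersect with XY mask (31 set) -- 95 left

|visual hull| = 95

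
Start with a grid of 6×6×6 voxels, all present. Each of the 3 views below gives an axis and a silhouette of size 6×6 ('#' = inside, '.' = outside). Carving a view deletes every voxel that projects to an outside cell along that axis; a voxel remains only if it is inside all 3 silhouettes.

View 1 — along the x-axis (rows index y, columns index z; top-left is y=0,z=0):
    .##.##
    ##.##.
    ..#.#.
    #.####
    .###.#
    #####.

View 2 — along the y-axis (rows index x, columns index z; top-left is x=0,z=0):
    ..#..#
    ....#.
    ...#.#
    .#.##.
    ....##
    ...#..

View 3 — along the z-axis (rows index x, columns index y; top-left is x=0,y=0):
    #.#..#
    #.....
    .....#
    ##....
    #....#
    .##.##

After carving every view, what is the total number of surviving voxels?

remaining voxels: 17

initial block: 6^3 = 216
V1 x: intersect with YZ mask (24 set) -- 144 left
V2 y: intersect with XZ mask (11 set) -- 45 left
V3 z: intersect with XY mask (13 set) -- 17 left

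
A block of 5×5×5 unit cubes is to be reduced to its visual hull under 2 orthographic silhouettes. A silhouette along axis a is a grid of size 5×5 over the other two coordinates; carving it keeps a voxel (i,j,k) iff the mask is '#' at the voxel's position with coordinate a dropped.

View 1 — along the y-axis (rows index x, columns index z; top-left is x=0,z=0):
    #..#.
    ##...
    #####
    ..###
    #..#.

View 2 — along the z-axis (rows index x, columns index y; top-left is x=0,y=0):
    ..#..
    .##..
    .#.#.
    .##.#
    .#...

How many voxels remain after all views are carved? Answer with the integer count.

full grid |V| = 125
step 1: project along y, AND mask (14/25) → |grid| = 70
step 2: project along z, AND mask (9/25) → |grid| = 27

27 voxels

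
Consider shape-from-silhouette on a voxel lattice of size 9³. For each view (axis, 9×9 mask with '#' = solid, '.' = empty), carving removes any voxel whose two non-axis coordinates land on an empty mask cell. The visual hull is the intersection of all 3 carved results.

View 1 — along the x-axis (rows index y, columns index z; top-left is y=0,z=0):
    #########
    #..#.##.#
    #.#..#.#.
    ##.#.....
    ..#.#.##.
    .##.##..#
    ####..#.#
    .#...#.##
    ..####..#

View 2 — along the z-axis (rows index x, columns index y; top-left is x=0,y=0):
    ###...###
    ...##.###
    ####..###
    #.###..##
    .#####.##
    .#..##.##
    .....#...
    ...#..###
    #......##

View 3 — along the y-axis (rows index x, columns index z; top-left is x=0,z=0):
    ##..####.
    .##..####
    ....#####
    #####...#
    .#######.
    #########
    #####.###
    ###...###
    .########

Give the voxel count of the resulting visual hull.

initial block: 9^3 = 729
[1] x-view keeps 45 columns → grid now 405
[2] z-view keeps 44 columns → grid now 214
[3] y-view keeps 61 columns → grid now 151

voxel count = 151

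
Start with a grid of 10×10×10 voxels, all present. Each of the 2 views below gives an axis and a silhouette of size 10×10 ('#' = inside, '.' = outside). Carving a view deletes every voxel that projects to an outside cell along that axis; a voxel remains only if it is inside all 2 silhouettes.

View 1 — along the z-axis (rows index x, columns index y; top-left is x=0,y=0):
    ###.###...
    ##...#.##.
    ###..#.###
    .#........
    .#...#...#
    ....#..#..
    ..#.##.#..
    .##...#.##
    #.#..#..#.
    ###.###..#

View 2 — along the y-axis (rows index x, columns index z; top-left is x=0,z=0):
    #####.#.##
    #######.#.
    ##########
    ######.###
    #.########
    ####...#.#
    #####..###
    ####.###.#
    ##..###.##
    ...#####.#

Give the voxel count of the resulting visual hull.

348 voxels

before carving: 1000 voxels (10×10×10)
step 1: project along z, AND mask (44/100) → |grid| = 440
step 2: project along y, AND mask (79/100) → |grid| = 348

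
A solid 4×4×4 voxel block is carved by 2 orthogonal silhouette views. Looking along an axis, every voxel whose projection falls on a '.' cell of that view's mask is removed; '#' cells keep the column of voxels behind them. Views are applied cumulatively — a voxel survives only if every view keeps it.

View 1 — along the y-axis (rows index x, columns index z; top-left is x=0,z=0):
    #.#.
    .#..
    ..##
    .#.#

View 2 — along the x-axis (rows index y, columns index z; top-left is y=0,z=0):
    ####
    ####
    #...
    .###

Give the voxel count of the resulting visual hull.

voxel count = 21

start: 4×4×4 = 64 voxels
V1 y: intersect with XZ mask (7 set) -- 28 left
V2 x: intersect with YZ mask (12 set) -- 21 left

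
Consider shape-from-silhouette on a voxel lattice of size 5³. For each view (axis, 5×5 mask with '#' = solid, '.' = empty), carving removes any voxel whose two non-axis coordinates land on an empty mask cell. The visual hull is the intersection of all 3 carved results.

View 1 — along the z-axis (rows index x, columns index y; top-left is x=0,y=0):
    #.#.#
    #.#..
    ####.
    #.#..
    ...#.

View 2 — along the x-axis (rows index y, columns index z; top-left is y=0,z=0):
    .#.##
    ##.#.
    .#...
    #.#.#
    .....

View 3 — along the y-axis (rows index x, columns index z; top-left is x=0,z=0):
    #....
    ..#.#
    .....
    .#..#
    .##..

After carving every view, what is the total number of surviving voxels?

5 voxels

full grid |V| = 125
after view 1 [z-axis, 12 of 25 cells solid] → remaining = 60
after view 2 [x-axis, 10 of 25 cells solid] → remaining = 25
after view 3 [y-axis, 7 of 25 cells solid] → remaining = 5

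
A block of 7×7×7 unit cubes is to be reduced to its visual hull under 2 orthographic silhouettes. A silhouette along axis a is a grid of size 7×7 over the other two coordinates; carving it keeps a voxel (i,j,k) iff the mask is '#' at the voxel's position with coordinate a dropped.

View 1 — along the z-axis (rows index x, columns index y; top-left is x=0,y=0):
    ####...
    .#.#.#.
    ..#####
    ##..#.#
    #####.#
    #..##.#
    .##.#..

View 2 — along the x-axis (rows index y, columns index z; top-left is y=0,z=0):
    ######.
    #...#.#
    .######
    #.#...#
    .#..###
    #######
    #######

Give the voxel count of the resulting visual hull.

start: 7×7×7 = 343 voxels
V1 z: intersect with XY mask (29 set) -- 203 left
V2 x: intersect with YZ mask (36 set) -- 140 left

voxel count = 140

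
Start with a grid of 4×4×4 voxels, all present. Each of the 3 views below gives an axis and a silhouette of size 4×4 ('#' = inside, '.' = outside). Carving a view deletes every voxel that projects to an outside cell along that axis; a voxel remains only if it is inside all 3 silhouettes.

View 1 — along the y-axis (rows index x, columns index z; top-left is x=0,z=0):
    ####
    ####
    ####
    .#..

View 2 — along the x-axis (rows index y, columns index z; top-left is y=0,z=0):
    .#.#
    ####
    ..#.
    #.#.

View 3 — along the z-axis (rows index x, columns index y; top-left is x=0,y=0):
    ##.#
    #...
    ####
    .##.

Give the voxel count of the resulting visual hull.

remaining voxels: 20

before carving: 64 voxels (4×4×4)
  1. axis=1 (XZ plane), |mask|=13  ⇒  voxels=52
  2. axis=0 (YZ plane), |mask|=9  ⇒  voxels=29
  3. axis=2 (XY plane), |mask|=10  ⇒  voxels=20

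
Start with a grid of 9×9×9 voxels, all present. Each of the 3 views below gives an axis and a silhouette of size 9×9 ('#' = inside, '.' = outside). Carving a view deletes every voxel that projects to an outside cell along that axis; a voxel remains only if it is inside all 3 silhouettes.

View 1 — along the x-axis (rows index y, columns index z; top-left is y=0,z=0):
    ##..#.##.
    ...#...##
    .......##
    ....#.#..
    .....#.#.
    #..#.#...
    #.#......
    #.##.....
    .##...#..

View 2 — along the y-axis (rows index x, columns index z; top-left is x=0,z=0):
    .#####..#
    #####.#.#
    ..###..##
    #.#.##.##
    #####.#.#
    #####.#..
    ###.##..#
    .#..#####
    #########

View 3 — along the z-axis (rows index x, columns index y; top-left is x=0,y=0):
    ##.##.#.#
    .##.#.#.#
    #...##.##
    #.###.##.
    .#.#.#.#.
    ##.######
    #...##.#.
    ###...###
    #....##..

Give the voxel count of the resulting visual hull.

full grid |V| = 729
[1] x-view keeps 25 columns → grid now 225
[2] y-view keeps 58 columns → grid now 155
[3] z-view keeps 47 columns → grid now 90

voxel count = 90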